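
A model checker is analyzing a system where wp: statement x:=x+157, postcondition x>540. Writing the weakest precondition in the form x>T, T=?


Formula: wp(x:=E, P) = P[E/x] (substitute E for x in postcondition)
Step 1: Postcondition: x>540
Step 2: Substitute x+157 for x: x+157>540
Step 3: Solve for x: x > 540-157 = 383

383


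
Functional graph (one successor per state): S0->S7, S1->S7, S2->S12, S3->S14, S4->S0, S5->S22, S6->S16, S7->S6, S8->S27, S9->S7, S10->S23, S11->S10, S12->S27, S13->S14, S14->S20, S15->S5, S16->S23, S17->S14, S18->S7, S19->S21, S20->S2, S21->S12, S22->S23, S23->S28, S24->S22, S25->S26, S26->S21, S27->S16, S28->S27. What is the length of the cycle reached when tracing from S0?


Trace from S0 until a state repeats:
  S0 -> S7 -> S6 -> S16 -> S23 -> S28 -> S27 -> S16
S16 first seen at step 3, revisited at step 7.
Cycle length = 7 - 3 = 4

4


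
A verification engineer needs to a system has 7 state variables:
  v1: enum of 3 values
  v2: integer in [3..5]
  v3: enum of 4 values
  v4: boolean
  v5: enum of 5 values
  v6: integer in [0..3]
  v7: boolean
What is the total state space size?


State space = product of domain sizes of all variables.
Domain sizes:
  v1 (enum of 3 values): 3
  v2 (integer in [3..5]): 3
  v3 (enum of 4 values): 4
  v4 (boolean): 2
  v5 (enum of 5 values): 5
  v6 (integer in [0..3]): 4
  v7 (boolean): 2
Product = 3 * 3 * 4 * 2 * 5 * 4 * 2 = 2880

2880


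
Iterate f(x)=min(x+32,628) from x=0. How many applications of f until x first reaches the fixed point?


Step 1: x=0, cap=628, increment=32
Step 2: x grows by 32 each step until capped at 628; fixed point is x=628
Step 3: iterations = ceil(628/32) = 20

20


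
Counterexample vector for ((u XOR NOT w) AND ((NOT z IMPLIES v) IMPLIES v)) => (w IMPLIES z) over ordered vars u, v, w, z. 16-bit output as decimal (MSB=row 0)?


F1 = ((u XOR NOT w) AND ((NOT z IMPLIES v) IMPLIES v))
F2 = (w IMPLIES z)
Counterexample to F1=>F2 is where F1=1 and F2=0.
Evaluate each row (bits = u,v,w,z, MSB first):
  row 0 [0000]: F1=1 F2=1 -> F1&~F2 -> 0
  row 1 [0001]: F1=0 F2=1 -> F1&~F2 -> 0
  row 2 [0010]: F1=0 F2=0 -> F1&~F2 -> 0
  row 3 [0011]: F1=0 F2=1 -> F1&~F2 -> 0
  row 4 [0100]: F1=1 F2=1 -> F1&~F2 -> 0
  row 5 [0101]: F1=1 F2=1 -> F1&~F2 -> 0
  row 6 [0110]: F1=0 F2=0 -> F1&~F2 -> 0
  row 7 [0111]: F1=0 F2=1 -> F1&~F2 -> 0
  row 8 [1000]: F1=0 F2=1 -> F1&~F2 -> 0
  row 9 [1001]: F1=0 F2=1 -> F1&~F2 -> 0
  row 10 [1010]: F1=1 F2=0 -> F1&~F2 -> 1
  row 11 [1011]: F1=0 F2=1 -> F1&~F2 -> 0
  row 12 [1100]: F1=0 F2=1 -> F1&~F2 -> 0
  row 13 [1101]: F1=0 F2=1 -> F1&~F2 -> 0
  row 14 [1110]: F1=1 F2=0 -> F1&~F2 -> 1
  row 15 [1111]: F1=1 F2=1 -> F1&~F2 -> 0
Full result column, 4 rows per line (u,v fixed per line; w,z runs 00..11 left to right):
  rows 0-3 [u,v=00]: 0000  = hex 0
  rows 4-7 [u,v=01]: 0000  = hex 0
  rows 8-11 [u,v=10]: 0010  = hex 2
  rows 12-15 [u,v=11]: 0010  = hex 2
Counterexample vector (row 0 .. row 15) = 0000000000100010
Output column grouped in 4s = 0000 0000 0010 0010 = 0x0022
Convert to decimal digit by digit (value = value*16 + digit):
  0 -> 0
  0*16 + 0 = 0
  0*16 + 2 = 2
  2*16 + 2 = 34
Decimal = 34

34


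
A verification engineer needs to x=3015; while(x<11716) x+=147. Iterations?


Step 1: x goes from 3015 toward 11716 by 147; the body runs while x<11716, so iterations = ceil((bound-start)/step)
Step 2: Distance=8701
Step 3: ceil(8701/147)=60

60


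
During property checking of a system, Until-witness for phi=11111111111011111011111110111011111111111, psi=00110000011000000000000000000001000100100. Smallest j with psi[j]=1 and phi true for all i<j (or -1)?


(phi U psi) at 0: need smallest j with psi[j]=1 and phi[i]=1 for all i in [0,j).
Scan from step 0:
  step 0: phi=1, psi=0 -> continue
  step 1: phi=1, psi=0 -> continue
  step 2: psi=1 and phi held for [0,2) -> witness found
Witness step = 2

2


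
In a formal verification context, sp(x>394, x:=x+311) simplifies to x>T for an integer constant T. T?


Formula: sp(P, x:=E) = exists old_x. (x = E[old_x/x]) AND P[old_x/x] (old_x is the value of x before the assignment; eliminate old_x by solving x = E[old_x/x] for old_x)
Step 1: Precondition P: x>394, i.e. old_x > 394
Step 2: Assignment gives x = old_x + 311, so old_x = x - 311
Step 3: Substitute into P: x - 311 > 394
Step 4: Simplify: x > 394+311 = 705

705


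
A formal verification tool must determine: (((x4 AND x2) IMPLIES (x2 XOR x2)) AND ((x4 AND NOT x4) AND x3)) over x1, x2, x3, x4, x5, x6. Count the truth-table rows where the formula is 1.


Formula: (((x4 AND x2) IMPLIES (x2 XOR x2)) AND ((x4 AND NOT x4) AND x3)) over 6 vars (64 rows)
Evaluate each row (x1, x2, x3, x4, x5, x6 as bits, MSB first):
  row 0 [000000]: (((0 AND 0) IMPLIES (0 XOR 0)) AND ((0 AND NOT 0) AND 0)) -> 0
  row 1 [000001]: (((0 AND 0) IMPLIES (0 XOR 0)) AND ((0 AND NOT 0) AND 0)) -> 0
  row 2 [000010]: (((0 AND 0) IMPLIES (0 XOR 0)) AND ((0 AND NOT 0) AND 0)) -> 0
  row 3 [000011]: (((0 AND 0) IMPLIES (0 XOR 0)) AND ((0 AND NOT 0) AND 0)) -> 0
  row 4 [000100]: (((1 AND 0) IMPLIES (0 XOR 0)) AND ((1 AND NOT 1) AND 0)) -> 0
  (every remaining row is evaluated the same way; all 64 results are listed next)
Full result column, 8 rows per line (x1,x2,x3 fixed per line; x4,x5,x6 runs 000..111 left to right):
  rows 0-7 [x1,x2,x3=000]: 00000000  (ones: 0)
  rows 8-15 [x1,x2,x3=001]: 00000000  (ones: 0)
  rows 16-23 [x1,x2,x3=010]: 00000000  (ones: 0)
  rows 24-31 [x1,x2,x3=011]: 00000000  (ones: 0)
  rows 32-39 [x1,x2,x3=100]: 00000000  (ones: 0)
  rows 40-47 [x1,x2,x3=101]: 00000000  (ones: 0)
  rows 48-55 [x1,x2,x3=110]: 00000000  (ones: 0)
  rows 56-63 [x1,x2,x3=111]: 00000000  (ones: 0)
Count of 1-rows = 0+0+0+0+0+0+0+0 = 0

0


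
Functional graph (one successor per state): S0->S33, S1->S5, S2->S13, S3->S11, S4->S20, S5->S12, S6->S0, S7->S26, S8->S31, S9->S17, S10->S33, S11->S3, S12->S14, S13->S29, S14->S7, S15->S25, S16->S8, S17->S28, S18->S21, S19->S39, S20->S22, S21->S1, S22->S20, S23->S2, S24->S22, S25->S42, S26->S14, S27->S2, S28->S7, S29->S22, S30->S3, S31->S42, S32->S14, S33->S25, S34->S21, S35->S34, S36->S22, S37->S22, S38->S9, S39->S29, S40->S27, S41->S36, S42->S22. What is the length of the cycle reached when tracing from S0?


Trace from S0 until a state repeats:
  S0 -> S33 -> S25 -> S42 -> S22 -> S20 -> S22
S22 first seen at step 4, revisited at step 6.
Cycle length = 6 - 4 = 2

2


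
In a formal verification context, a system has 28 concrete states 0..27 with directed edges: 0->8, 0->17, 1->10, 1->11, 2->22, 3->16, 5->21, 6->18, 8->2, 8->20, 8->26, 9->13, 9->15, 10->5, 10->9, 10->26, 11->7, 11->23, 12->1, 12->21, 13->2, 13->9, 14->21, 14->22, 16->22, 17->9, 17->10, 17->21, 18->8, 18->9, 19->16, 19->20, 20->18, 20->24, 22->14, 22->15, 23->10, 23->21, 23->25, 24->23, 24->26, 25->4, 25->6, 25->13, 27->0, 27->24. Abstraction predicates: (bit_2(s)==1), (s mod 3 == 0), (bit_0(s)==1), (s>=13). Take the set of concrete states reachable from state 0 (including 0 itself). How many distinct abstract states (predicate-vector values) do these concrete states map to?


BFS from 0:
Concrete reachable: {0, 2, 4, 5, 6, 8, 9, 10, 13, 14, 15, 17, 18, 20, 21, 22, 23, 24, 25, 26}
Abstract via predicates (bit_2(s)==1), (s mod 3 == 0), (bit_0(s)==1), (s>=13):
  (0,0,0,0) <- {2, 8, 10}
  (0,0,0,1) <- {26}
  (0,0,1,1) <- {17, 25}
  (0,1,0,0) <- {0}
  (0,1,0,1) <- {18, 24}
  (0,1,1,0) <- {9}
  (1,0,0,0) <- {4}
  (1,0,0,1) <- {14, 20, 22}
  (1,0,1,0) <- {5}
  (1,0,1,1) <- {13, 23}
  (1,1,0,0) <- {6}
  (1,1,1,1) <- {15, 21}
Distinct abstract states = 12

12


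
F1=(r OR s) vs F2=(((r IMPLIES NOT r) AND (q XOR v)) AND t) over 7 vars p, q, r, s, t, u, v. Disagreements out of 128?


F1 = (r OR s)
F2 = (((r IMPLIES NOT r) AND (q XOR v)) AND t)
Evaluate both on each of 128 rows (bits = p,q,r,s,t,u,v):
  row 0 [0000000]: F1=0 F2=0 -> 0
  row 1 [0000001]: F1=0 F2=0 -> 0
  row 2 [0000010]: F1=0 F2=0 -> 0
  row 3 [0000011]: F1=0 F2=0 -> 0
  row 4 [0000100]: F1=0 F2=0 -> 0
  (every remaining row is evaluated the same way; all 128 results are listed next)
Full result column, 8 rows per line (p,q,r,s fixed per line; t,u,v runs 000..111 left to right):
  rows 0-7 [p,q,r,s=0000]: 00000101  (ones: 2)
  rows 8-15 [p,q,r,s=0001]: 11111010  (ones: 6)
  rows 16-23 [p,q,r,s=0010]: 11111111  (ones: 8)
  rows 24-31 [p,q,r,s=0011]: 11111111  (ones: 8)
  rows 32-39 [p,q,r,s=0100]: 00001010  (ones: 2)
  rows 40-47 [p,q,r,s=0101]: 11110101  (ones: 6)
  rows 48-55 [p,q,r,s=0110]: 11111111  (ones: 8)
  rows 56-63 [p,q,r,s=0111]: 11111111  (ones: 8)
  rows 64-71 [p,q,r,s=1000]: 00000101  (ones: 2)
  rows 72-79 [p,q,r,s=1001]: 11111010  (ones: 6)
  rows 80-87 [p,q,r,s=1010]: 11111111  (ones: 8)
  rows 88-95 [p,q,r,s=1011]: 11111111  (ones: 8)
  rows 96-103 [p,q,r,s=1100]: 00001010  (ones: 2)
  rows 104-111 [p,q,r,s=1101]: 11110101  (ones: 6)
  rows 112-119 [p,q,r,s=1110]: 11111111  (ones: 8)
  rows 120-127 [p,q,r,s=1111]: 11111111  (ones: 8)
Disagreements = 2+6+8+8+2+6+8+8+2+6+8+8+2+6+8+8 = 96

96


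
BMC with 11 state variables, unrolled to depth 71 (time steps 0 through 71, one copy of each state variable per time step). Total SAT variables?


BMC unrolls to depth k, creating one copy of each state var for steps 0..k.
Step count = 71 + 1 = 72 (steps 0 through 71)
Vars per step = 11
Total = 11 * 72 = 792

792


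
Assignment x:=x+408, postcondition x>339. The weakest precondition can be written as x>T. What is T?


Formula: wp(x:=E, P) = P[E/x] (substitute E for x in postcondition)
Step 1: Postcondition: x>339
Step 2: Substitute x+408 for x: x+408>339
Step 3: Solve for x: x > 339-408 = -69

-69


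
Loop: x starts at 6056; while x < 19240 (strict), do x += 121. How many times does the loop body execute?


Step 1: x goes from 6056 toward 19240 by 121; the body runs while x<19240, so iterations = ceil((bound-start)/step)
Step 2: Distance=13184
Step 3: ceil(13184/121)=109

109


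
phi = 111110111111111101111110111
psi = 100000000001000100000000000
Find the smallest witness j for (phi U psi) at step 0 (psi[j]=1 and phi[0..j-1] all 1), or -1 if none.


(phi U psi) at 0: need smallest j with psi[j]=1 and phi[i]=1 for all i in [0,j).
Scan from step 0:
  step 0: psi=1 and phi held for [0,0) -> witness found
Witness step = 0

0


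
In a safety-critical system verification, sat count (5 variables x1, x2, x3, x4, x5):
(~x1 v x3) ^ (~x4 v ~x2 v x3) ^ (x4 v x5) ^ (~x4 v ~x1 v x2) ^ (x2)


CNF with 5 clauses over 5 vars (32 assignments).
An assignment satisfies CNF iff every clause has >=1 true literal.
Check each row (bits = x1,x2,x3,x4,x5; clause T/F shown):
  row 0 [00000]: clauses=TTFTF -> 0
  row 1 [00001]: clauses=TTTTF -> 0
  row 2 [00010]: clauses=TTTTF -> 0
  row 3 [00011]: clauses=TTTTF -> 0
  row 4 [00100]: clauses=TTFTF -> 0
  row 5 [00101]: clauses=TTTTF -> 0
  row 6 [00110]: clauses=TTTTF -> 0
  row 7 [00111]: clauses=TTTTF -> 0
  row 8 [01000]: clauses=TTFTT -> 0
  row 9 [01001]: clauses=TTTTT -> 1
  row 10 [01010]: clauses=TFTTT -> 0
  row 11 [01011]: clauses=TFTTT -> 0
  row 12 [01100]: clauses=TTFTT -> 0
  row 13 [01101]: clauses=TTTTT -> 1
  row 14 [01110]: clauses=TTTTT -> 1
  row 15 [01111]: clauses=TTTTT -> 1
  row 16 [10000]: clauses=FTFTF -> 0
  row 17 [10001]: clauses=FTTTF -> 0
  row 18 [10010]: clauses=FTTFF -> 0
  row 19 [10011]: clauses=FTTFF -> 0
  row 20 [10100]: clauses=TTFTF -> 0
  row 21 [10101]: clauses=TTTTF -> 0
  row 22 [10110]: clauses=TTTFF -> 0
  row 23 [10111]: clauses=TTTFF -> 0
  row 24 [11000]: clauses=FTFTT -> 0
  row 25 [11001]: clauses=FTTTT -> 0
  row 26 [11010]: clauses=FFTTT -> 0
  row 27 [11011]: clauses=FFTTT -> 0
  row 28 [11100]: clauses=TTFTT -> 0
  row 29 [11101]: clauses=TTTTT -> 1
  row 30 [11110]: clauses=TTTTT -> 1
  row 31 [11111]: clauses=TTTTT -> 1
Full result column, 8 rows per line (x1,x2 fixed per line; x3,x4,x5 runs 000..111 left to right):
  rows 0-7 [x1,x2=00]: 00000000  (ones: 0)
  rows 8-15 [x1,x2=01]: 01000111  (ones: 4)
  rows 16-23 [x1,x2=10]: 00000000  (ones: 0)
  rows 24-31 [x1,x2=11]: 00000111  (ones: 3)
Satisfying assignments = 0+4+0+3 = 7

7


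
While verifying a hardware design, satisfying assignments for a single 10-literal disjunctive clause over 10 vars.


Step 1: Total=2^10=1024
Step 2: Unsat when all 10 false: 2^0=1
Step 3: Sat=1024-1=1023

1023


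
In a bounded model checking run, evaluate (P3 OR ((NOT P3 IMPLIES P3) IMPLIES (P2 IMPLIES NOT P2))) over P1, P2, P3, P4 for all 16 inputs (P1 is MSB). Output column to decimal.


Formula: (P3 OR ((NOT P3 IMPLIES P3) IMPLIES (P2 IMPLIES NOT P2))) over P1, P2, P3, P4 (16 rows)
Evaluate each row (bits = P1,P2,P3,P4, MSB first):
  row 0 [0000]: (0 OR ((NOT 0 IMPLIES 0) IMPLIES (0 IMPLIES NOT 0))) -> 1
  row 1 [0001]: (0 OR ((NOT 0 IMPLIES 0) IMPLIES (0 IMPLIES NOT 0))) -> 1
  row 2 [0010]: (1 OR ((NOT 1 IMPLIES 1) IMPLIES (0 IMPLIES NOT 0))) -> 1
  row 3 [0011]: (1 OR ((NOT 1 IMPLIES 1) IMPLIES (0 IMPLIES NOT 0))) -> 1
  row 4 [0100]: (0 OR ((NOT 0 IMPLIES 0) IMPLIES (1 IMPLIES NOT 1))) -> 1
  row 5 [0101]: (0 OR ((NOT 0 IMPLIES 0) IMPLIES (1 IMPLIES NOT 1))) -> 1
  row 6 [0110]: (1 OR ((NOT 1 IMPLIES 1) IMPLIES (1 IMPLIES NOT 1))) -> 1
  row 7 [0111]: (1 OR ((NOT 1 IMPLIES 1) IMPLIES (1 IMPLIES NOT 1))) -> 1
  row 8 [1000]: (0 OR ((NOT 0 IMPLIES 0) IMPLIES (0 IMPLIES NOT 0))) -> 1
  row 9 [1001]: (0 OR ((NOT 0 IMPLIES 0) IMPLIES (0 IMPLIES NOT 0))) -> 1
  row 10 [1010]: (1 OR ((NOT 1 IMPLIES 1) IMPLIES (0 IMPLIES NOT 0))) -> 1
  row 11 [1011]: (1 OR ((NOT 1 IMPLIES 1) IMPLIES (0 IMPLIES NOT 0))) -> 1
  row 12 [1100]: (0 OR ((NOT 0 IMPLIES 0) IMPLIES (1 IMPLIES NOT 1))) -> 1
  row 13 [1101]: (0 OR ((NOT 0 IMPLIES 0) IMPLIES (1 IMPLIES NOT 1))) -> 1
  row 14 [1110]: (1 OR ((NOT 1 IMPLIES 1) IMPLIES (1 IMPLIES NOT 1))) -> 1
  row 15 [1111]: (1 OR ((NOT 1 IMPLIES 1) IMPLIES (1 IMPLIES NOT 1))) -> 1
Full result column, 4 rows per line (P1,P2 fixed per line; P3,P4 runs 00..11 left to right):
  rows 0-3 [P1,P2=00]: 1111  = hex F
  rows 4-7 [P1,P2=01]: 1111  = hex F
  rows 8-11 [P1,P2=10]: 1111  = hex F
  rows 12-15 [P1,P2=11]: 1111  = hex F
Output column (row 0 .. row 15) = 1111111111111111
Output column grouped in 4s = 1111 1111 1111 1111 = 0xFFFF
Convert to decimal digit by digit (value = value*16 + digit):
  F -> 15
  15*16 + 15 (F) = 255
  255*16 + 15 (F) = 4095
  4095*16 + 15 (F) = 65535
Decimal = 65535

65535


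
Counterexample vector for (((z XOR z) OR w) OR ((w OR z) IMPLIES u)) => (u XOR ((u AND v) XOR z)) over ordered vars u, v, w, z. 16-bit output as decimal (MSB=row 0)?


F1 = (((z XOR z) OR w) OR ((w OR z) IMPLIES u))
F2 = (u XOR ((u AND v) XOR z))
Counterexample to F1=>F2 is where F1=1 and F2=0.
Evaluate each row (bits = u,v,w,z, MSB first):
  row 0 [0000]: F1=1 F2=0 -> F1&~F2 -> 1
  row 1 [0001]: F1=0 F2=1 -> F1&~F2 -> 0
  row 2 [0010]: F1=1 F2=0 -> F1&~F2 -> 1
  row 3 [0011]: F1=1 F2=1 -> F1&~F2 -> 0
  row 4 [0100]: F1=1 F2=0 -> F1&~F2 -> 1
  row 5 [0101]: F1=0 F2=1 -> F1&~F2 -> 0
  row 6 [0110]: F1=1 F2=0 -> F1&~F2 -> 1
  row 7 [0111]: F1=1 F2=1 -> F1&~F2 -> 0
  row 8 [1000]: F1=1 F2=1 -> F1&~F2 -> 0
  row 9 [1001]: F1=1 F2=0 -> F1&~F2 -> 1
  row 10 [1010]: F1=1 F2=1 -> F1&~F2 -> 0
  row 11 [1011]: F1=1 F2=0 -> F1&~F2 -> 1
  row 12 [1100]: F1=1 F2=0 -> F1&~F2 -> 1
  row 13 [1101]: F1=1 F2=1 -> F1&~F2 -> 0
  row 14 [1110]: F1=1 F2=0 -> F1&~F2 -> 1
  row 15 [1111]: F1=1 F2=1 -> F1&~F2 -> 0
Full result column, 4 rows per line (u,v fixed per line; w,z runs 00..11 left to right):
  rows 0-3 [u,v=00]: 1010  = hex A
  rows 4-7 [u,v=01]: 1010  = hex A
  rows 8-11 [u,v=10]: 0101  = hex 5
  rows 12-15 [u,v=11]: 1010  = hex A
Counterexample vector (row 0 .. row 15) = 1010101001011010
Output column grouped in 4s = 1010 1010 0101 1010 = 0xAA5A
Convert to decimal digit by digit (value = value*16 + digit):
  A -> 10
  10*16 + 10 (A) = 170
  170*16 + 5 = 2725
  2725*16 + 10 (A) = 43610
Decimal = 43610

43610


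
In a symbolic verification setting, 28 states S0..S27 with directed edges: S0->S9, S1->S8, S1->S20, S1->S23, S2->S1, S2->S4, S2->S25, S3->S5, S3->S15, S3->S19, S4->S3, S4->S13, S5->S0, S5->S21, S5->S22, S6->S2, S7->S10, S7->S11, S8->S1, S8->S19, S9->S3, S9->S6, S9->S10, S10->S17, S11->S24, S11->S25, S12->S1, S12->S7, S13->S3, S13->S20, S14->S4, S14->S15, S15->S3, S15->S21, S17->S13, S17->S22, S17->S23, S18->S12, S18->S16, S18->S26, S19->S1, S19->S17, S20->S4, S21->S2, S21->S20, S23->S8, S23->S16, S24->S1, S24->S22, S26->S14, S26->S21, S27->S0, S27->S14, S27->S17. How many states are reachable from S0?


BFS from S0:
  layer 0: {S0}
  layer 1: {S9}
  layer 2: {S3, S6, S10}
  layer 3: {S2, S5, S15, S17, S19}
  layer 4: {S1, S4, S13, S21, S22, S23, S25}
  layer 5: {S8, S16, S20}
Reachable set: {S0, S1, S2, S3, S4, S5, S6, S8, S9, S10, S13, S15, S16, S17, S19, S20, S21, S22, S23, S25}
Count = 20

20


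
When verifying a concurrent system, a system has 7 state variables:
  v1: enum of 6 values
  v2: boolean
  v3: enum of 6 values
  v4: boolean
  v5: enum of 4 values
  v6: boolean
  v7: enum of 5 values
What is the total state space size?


State space = product of domain sizes of all variables.
Domain sizes:
  v1 (enum of 6 values): 6
  v2 (boolean): 2
  v3 (enum of 6 values): 6
  v4 (boolean): 2
  v5 (enum of 4 values): 4
  v6 (boolean): 2
  v7 (enum of 5 values): 5
Product = 6 * 2 * 6 * 2 * 4 * 2 * 5 = 5760

5760


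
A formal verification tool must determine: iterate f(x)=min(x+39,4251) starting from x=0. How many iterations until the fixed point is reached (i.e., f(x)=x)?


Step 1: x=0, cap=4251, increment=39
Step 2: x grows by 39 each step until capped at 4251; fixed point is x=4251
Step 3: iterations = ceil(4251/39) = 109

109


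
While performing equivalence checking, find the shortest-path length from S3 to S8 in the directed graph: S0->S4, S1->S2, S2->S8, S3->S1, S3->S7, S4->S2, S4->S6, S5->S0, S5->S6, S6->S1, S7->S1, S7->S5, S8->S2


BFS layer-by-layer from S3:
  dist 0: {S3}
  dist 1: {S1, S7}
  dist 2: {S2, S5}
  dist 3: {S0, S6, S8}
  -> S8 reached at distance 3
Shortest path length = 3

3


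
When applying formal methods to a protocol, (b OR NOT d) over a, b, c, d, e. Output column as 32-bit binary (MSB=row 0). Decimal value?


Formula: (b OR NOT d) over a, b, c, d, e (32 rows)
Evaluate each row (bits = a,b,c,d,e, MSB first):
  row 0 [00000]: (0 OR NOT 0) -> 1
  row 1 [00001]: (0 OR NOT 0) -> 1
  row 2 [00010]: (0 OR NOT 1) -> 0
  row 3 [00011]: (0 OR NOT 1) -> 0
  row 4 [00100]: (0 OR NOT 0) -> 1
  row 5 [00101]: (0 OR NOT 0) -> 1
  row 6 [00110]: (0 OR NOT 1) -> 0
  row 7 [00111]: (0 OR NOT 1) -> 0
  row 8 [01000]: (1 OR NOT 0) -> 1
  row 9 [01001]: (1 OR NOT 0) -> 1
  row 10 [01010]: (1 OR NOT 1) -> 1
  row 11 [01011]: (1 OR NOT 1) -> 1
  row 12 [01100]: (1 OR NOT 0) -> 1
  row 13 [01101]: (1 OR NOT 0) -> 1
  row 14 [01110]: (1 OR NOT 1) -> 1
  row 15 [01111]: (1 OR NOT 1) -> 1
  row 16 [10000]: (0 OR NOT 0) -> 1
  row 17 [10001]: (0 OR NOT 0) -> 1
  row 18 [10010]: (0 OR NOT 1) -> 0
  row 19 [10011]: (0 OR NOT 1) -> 0
  row 20 [10100]: (0 OR NOT 0) -> 1
  row 21 [10101]: (0 OR NOT 0) -> 1
  row 22 [10110]: (0 OR NOT 1) -> 0
  row 23 [10111]: (0 OR NOT 1) -> 0
  row 24 [11000]: (1 OR NOT 0) -> 1
  row 25 [11001]: (1 OR NOT 0) -> 1
  row 26 [11010]: (1 OR NOT 1) -> 1
  row 27 [11011]: (1 OR NOT 1) -> 1
  row 28 [11100]: (1 OR NOT 0) -> 1
  row 29 [11101]: (1 OR NOT 0) -> 1
  row 30 [11110]: (1 OR NOT 1) -> 1
  row 31 [11111]: (1 OR NOT 1) -> 1
Full result column, 4 rows per line (a,b,c fixed per line; d,e runs 00..11 left to right):
  rows 0-3 [a,b,c=000]: 1100  = hex C
  rows 4-7 [a,b,c=001]: 1100  = hex C
  rows 8-11 [a,b,c=010]: 1111  = hex F
  rows 12-15 [a,b,c=011]: 1111  = hex F
  rows 16-19 [a,b,c=100]: 1100  = hex C
  rows 20-23 [a,b,c=101]: 1100  = hex C
  rows 24-27 [a,b,c=110]: 1111  = hex F
  rows 28-31 [a,b,c=111]: 1111  = hex F
Output column (row 0 .. row 31) = 11001100111111111100110011111111
Output column grouped in 4s = 1100 1100 1111 1111 1100 1100 1111 1111 = 0xCCFFCCFF
Convert to decimal digit by digit (value = value*16 + digit):
  C -> 12
  12*16 + 12 (C) = 204
  204*16 + 15 (F) = 3279
  3279*16 + 15 (F) = 52479
  52479*16 + 12 (C) = 839676
  839676*16 + 12 (C) = 13434828
  13434828*16 + 15 (F) = 214957263
  214957263*16 + 15 (F) = 3439316223
Decimal = 3439316223

3439316223


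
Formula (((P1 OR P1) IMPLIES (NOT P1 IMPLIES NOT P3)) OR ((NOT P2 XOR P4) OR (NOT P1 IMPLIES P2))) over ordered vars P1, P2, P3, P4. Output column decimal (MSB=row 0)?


Formula: (((P1 OR P1) IMPLIES (NOT P1 IMPLIES NOT P3)) OR ((NOT P2 XOR P4) OR (NOT P1 IMPLIES P2))) over P1, P2, P3, P4 (16 rows)
Evaluate each row (bits = P1,P2,P3,P4, MSB first):
  row 0 [0000]: (((0 OR 0) IMPLIES (NOT 0 IMPLIES NOT 0)) OR ((NOT 0 XOR 0) OR (NOT 0 IMPLIES 0))) -> 1
  row 1 [0001]: (((0 OR 0) IMPLIES (NOT 0 IMPLIES NOT 0)) OR ((NOT 0 XOR 1) OR (NOT 0 IMPLIES 0))) -> 1
  row 2 [0010]: (((0 OR 0) IMPLIES (NOT 0 IMPLIES NOT 1)) OR ((NOT 0 XOR 0) OR (NOT 0 IMPLIES 0))) -> 1
  row 3 [0011]: (((0 OR 0) IMPLIES (NOT 0 IMPLIES NOT 1)) OR ((NOT 0 XOR 1) OR (NOT 0 IMPLIES 0))) -> 1
  row 4 [0100]: (((0 OR 0) IMPLIES (NOT 0 IMPLIES NOT 0)) OR ((NOT 1 XOR 0) OR (NOT 0 IMPLIES 1))) -> 1
  row 5 [0101]: (((0 OR 0) IMPLIES (NOT 0 IMPLIES NOT 0)) OR ((NOT 1 XOR 1) OR (NOT 0 IMPLIES 1))) -> 1
  row 6 [0110]: (((0 OR 0) IMPLIES (NOT 0 IMPLIES NOT 1)) OR ((NOT 1 XOR 0) OR (NOT 0 IMPLIES 1))) -> 1
  row 7 [0111]: (((0 OR 0) IMPLIES (NOT 0 IMPLIES NOT 1)) OR ((NOT 1 XOR 1) OR (NOT 0 IMPLIES 1))) -> 1
  row 8 [1000]: (((1 OR 1) IMPLIES (NOT 1 IMPLIES NOT 0)) OR ((NOT 0 XOR 0) OR (NOT 1 IMPLIES 0))) -> 1
  row 9 [1001]: (((1 OR 1) IMPLIES (NOT 1 IMPLIES NOT 0)) OR ((NOT 0 XOR 1) OR (NOT 1 IMPLIES 0))) -> 1
  row 10 [1010]: (((1 OR 1) IMPLIES (NOT 1 IMPLIES NOT 1)) OR ((NOT 0 XOR 0) OR (NOT 1 IMPLIES 0))) -> 1
  row 11 [1011]: (((1 OR 1) IMPLIES (NOT 1 IMPLIES NOT 1)) OR ((NOT 0 XOR 1) OR (NOT 1 IMPLIES 0))) -> 1
  row 12 [1100]: (((1 OR 1) IMPLIES (NOT 1 IMPLIES NOT 0)) OR ((NOT 1 XOR 0) OR (NOT 1 IMPLIES 1))) -> 1
  row 13 [1101]: (((1 OR 1) IMPLIES (NOT 1 IMPLIES NOT 0)) OR ((NOT 1 XOR 1) OR (NOT 1 IMPLIES 1))) -> 1
  row 14 [1110]: (((1 OR 1) IMPLIES (NOT 1 IMPLIES NOT 1)) OR ((NOT 1 XOR 0) OR (NOT 1 IMPLIES 1))) -> 1
  row 15 [1111]: (((1 OR 1) IMPLIES (NOT 1 IMPLIES NOT 1)) OR ((NOT 1 XOR 1) OR (NOT 1 IMPLIES 1))) -> 1
Full result column, 4 rows per line (P1,P2 fixed per line; P3,P4 runs 00..11 left to right):
  rows 0-3 [P1,P2=00]: 1111  = hex F
  rows 4-7 [P1,P2=01]: 1111  = hex F
  rows 8-11 [P1,P2=10]: 1111  = hex F
  rows 12-15 [P1,P2=11]: 1111  = hex F
Output column (row 0 .. row 15) = 1111111111111111
Output column grouped in 4s = 1111 1111 1111 1111 = 0xFFFF
Convert to decimal digit by digit (value = value*16 + digit):
  F -> 15
  15*16 + 15 (F) = 255
  255*16 + 15 (F) = 4095
  4095*16 + 15 (F) = 65535
Decimal = 65535

65535


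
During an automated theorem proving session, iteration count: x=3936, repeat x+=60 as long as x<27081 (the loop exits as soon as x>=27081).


Step 1: x goes from 3936 toward 27081 by 60; the body runs while x<27081, so iterations = ceil((bound-start)/step)
Step 2: Distance=23145
Step 3: ceil(23145/60)=386

386


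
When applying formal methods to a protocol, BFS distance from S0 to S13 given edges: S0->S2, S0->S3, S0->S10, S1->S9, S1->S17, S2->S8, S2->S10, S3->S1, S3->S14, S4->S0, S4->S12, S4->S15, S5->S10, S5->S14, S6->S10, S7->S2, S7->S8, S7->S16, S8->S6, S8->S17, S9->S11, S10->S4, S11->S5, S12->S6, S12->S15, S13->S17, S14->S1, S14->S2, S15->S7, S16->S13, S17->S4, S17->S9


BFS layer-by-layer from S0:
  dist 0: {S0}
  dist 1: {S2, S3, S10}
  dist 2: {S1, S4, S8, S14}
  dist 3: {S6, S9, S12, S15, S17}
  dist 4: {S7, S11}
  dist 5: {S5, S16}
  dist 6: {S13}
  -> S13 reached at distance 6
Shortest path length = 6

6


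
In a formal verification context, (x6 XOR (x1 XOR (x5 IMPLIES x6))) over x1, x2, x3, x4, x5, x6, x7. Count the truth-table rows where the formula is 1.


Formula: (x6 XOR (x1 XOR (x5 IMPLIES x6))) over 7 vars (128 rows)
Evaluate each row (x1, x2, x3, x4, x5, x6, x7 as bits, MSB first):
  row 0 [0000000]: (0 XOR (0 XOR (0 IMPLIES 0))) -> 1
  row 1 [0000001]: (0 XOR (0 XOR (0 IMPLIES 0))) -> 1
  row 2 [0000010]: (1 XOR (0 XOR (0 IMPLIES 1))) -> 0
  row 3 [0000011]: (1 XOR (0 XOR (0 IMPLIES 1))) -> 0
  row 4 [0000100]: (0 XOR (0 XOR (1 IMPLIES 0))) -> 0
  (every remaining row is evaluated the same way; all 128 results are listed next)
Full result column, 8 rows per line (x1,x2,x3,x4 fixed per line; x5,x6,x7 runs 000..111 left to right):
  rows 0-7 [x1,x2,x3,x4=0000]: 11000000  (ones: 2)
  rows 8-15 [x1,x2,x3,x4=0001]: 11000000  (ones: 2)
  rows 16-23 [x1,x2,x3,x4=0010]: 11000000  (ones: 2)
  rows 24-31 [x1,x2,x3,x4=0011]: 11000000  (ones: 2)
  rows 32-39 [x1,x2,x3,x4=0100]: 11000000  (ones: 2)
  rows 40-47 [x1,x2,x3,x4=0101]: 11000000  (ones: 2)
  rows 48-55 [x1,x2,x3,x4=0110]: 11000000  (ones: 2)
  rows 56-63 [x1,x2,x3,x4=0111]: 11000000  (ones: 2)
  rows 64-71 [x1,x2,x3,x4=1000]: 00111111  (ones: 6)
  rows 72-79 [x1,x2,x3,x4=1001]: 00111111  (ones: 6)
  rows 80-87 [x1,x2,x3,x4=1010]: 00111111  (ones: 6)
  rows 88-95 [x1,x2,x3,x4=1011]: 00111111  (ones: 6)
  rows 96-103 [x1,x2,x3,x4=1100]: 00111111  (ones: 6)
  rows 104-111 [x1,x2,x3,x4=1101]: 00111111  (ones: 6)
  rows 112-119 [x1,x2,x3,x4=1110]: 00111111  (ones: 6)
  rows 120-127 [x1,x2,x3,x4=1111]: 00111111  (ones: 6)
Count of 1-rows = 2+2+2+2+2+2+2+2+6+6+6+6+6+6+6+6 = 64

64


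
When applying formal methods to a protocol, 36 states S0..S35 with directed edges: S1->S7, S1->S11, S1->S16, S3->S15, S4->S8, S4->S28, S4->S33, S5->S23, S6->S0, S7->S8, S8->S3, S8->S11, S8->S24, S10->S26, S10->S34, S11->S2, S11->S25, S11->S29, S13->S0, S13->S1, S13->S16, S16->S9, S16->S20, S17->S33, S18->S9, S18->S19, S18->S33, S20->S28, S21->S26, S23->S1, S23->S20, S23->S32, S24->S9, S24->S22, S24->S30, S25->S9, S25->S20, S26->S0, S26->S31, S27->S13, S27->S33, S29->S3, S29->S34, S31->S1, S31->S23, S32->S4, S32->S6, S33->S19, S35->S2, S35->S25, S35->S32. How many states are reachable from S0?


BFS from S0:
  layer 0: {S0}
Reachable set: {S0}
Count = 1

1


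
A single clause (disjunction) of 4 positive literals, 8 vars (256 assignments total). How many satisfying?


Step 1: Total=2^8=256
Step 2: Unsat when all 4 false: 2^4=16
Step 3: Sat=256-16=240

240


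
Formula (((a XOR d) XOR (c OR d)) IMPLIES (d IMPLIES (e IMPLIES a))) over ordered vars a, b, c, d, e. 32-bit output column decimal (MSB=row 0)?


Formula: (((a XOR d) XOR (c OR d)) IMPLIES (d IMPLIES (e IMPLIES a))) over a, b, c, d, e (32 rows)
Evaluate each row (bits = a,b,c,d,e, MSB first):
  row 0 [00000]: (((0 XOR 0) XOR (0 OR 0)) IMPLIES (0 IMPLIES (0 IMPLIES 0))) -> 1
  row 1 [00001]: (((0 XOR 0) XOR (0 OR 0)) IMPLIES (0 IMPLIES (1 IMPLIES 0))) -> 1
  row 2 [00010]: (((0 XOR 1) XOR (0 OR 1)) IMPLIES (1 IMPLIES (0 IMPLIES 0))) -> 1
  row 3 [00011]: (((0 XOR 1) XOR (0 OR 1)) IMPLIES (1 IMPLIES (1 IMPLIES 0))) -> 1
  row 4 [00100]: (((0 XOR 0) XOR (1 OR 0)) IMPLIES (0 IMPLIES (0 IMPLIES 0))) -> 1
  row 5 [00101]: (((0 XOR 0) XOR (1 OR 0)) IMPLIES (0 IMPLIES (1 IMPLIES 0))) -> 1
  row 6 [00110]: (((0 XOR 1) XOR (1 OR 1)) IMPLIES (1 IMPLIES (0 IMPLIES 0))) -> 1
  row 7 [00111]: (((0 XOR 1) XOR (1 OR 1)) IMPLIES (1 IMPLIES (1 IMPLIES 0))) -> 1
  row 8 [01000]: (((0 XOR 0) XOR (0 OR 0)) IMPLIES (0 IMPLIES (0 IMPLIES 0))) -> 1
  row 9 [01001]: (((0 XOR 0) XOR (0 OR 0)) IMPLIES (0 IMPLIES (1 IMPLIES 0))) -> 1
  row 10 [01010]: (((0 XOR 1) XOR (0 OR 1)) IMPLIES (1 IMPLIES (0 IMPLIES 0))) -> 1
  row 11 [01011]: (((0 XOR 1) XOR (0 OR 1)) IMPLIES (1 IMPLIES (1 IMPLIES 0))) -> 1
  row 12 [01100]: (((0 XOR 0) XOR (1 OR 0)) IMPLIES (0 IMPLIES (0 IMPLIES 0))) -> 1
  row 13 [01101]: (((0 XOR 0) XOR (1 OR 0)) IMPLIES (0 IMPLIES (1 IMPLIES 0))) -> 1
  row 14 [01110]: (((0 XOR 1) XOR (1 OR 1)) IMPLIES (1 IMPLIES (0 IMPLIES 0))) -> 1
  row 15 [01111]: (((0 XOR 1) XOR (1 OR 1)) IMPLIES (1 IMPLIES (1 IMPLIES 0))) -> 1
  row 16 [10000]: (((1 XOR 0) XOR (0 OR 0)) IMPLIES (0 IMPLIES (0 IMPLIES 1))) -> 1
  row 17 [10001]: (((1 XOR 0) XOR (0 OR 0)) IMPLIES (0 IMPLIES (1 IMPLIES 1))) -> 1
  row 18 [10010]: (((1 XOR 1) XOR (0 OR 1)) IMPLIES (1 IMPLIES (0 IMPLIES 1))) -> 1
  row 19 [10011]: (((1 XOR 1) XOR (0 OR 1)) IMPLIES (1 IMPLIES (1 IMPLIES 1))) -> 1
  row 20 [10100]: (((1 XOR 0) XOR (1 OR 0)) IMPLIES (0 IMPLIES (0 IMPLIES 1))) -> 1
  row 21 [10101]: (((1 XOR 0) XOR (1 OR 0)) IMPLIES (0 IMPLIES (1 IMPLIES 1))) -> 1
  row 22 [10110]: (((1 XOR 1) XOR (1 OR 1)) IMPLIES (1 IMPLIES (0 IMPLIES 1))) -> 1
  row 23 [10111]: (((1 XOR 1) XOR (1 OR 1)) IMPLIES (1 IMPLIES (1 IMPLIES 1))) -> 1
  row 24 [11000]: (((1 XOR 0) XOR (0 OR 0)) IMPLIES (0 IMPLIES (0 IMPLIES 1))) -> 1
  row 25 [11001]: (((1 XOR 0) XOR (0 OR 0)) IMPLIES (0 IMPLIES (1 IMPLIES 1))) -> 1
  row 26 [11010]: (((1 XOR 1) XOR (0 OR 1)) IMPLIES (1 IMPLIES (0 IMPLIES 1))) -> 1
  row 27 [11011]: (((1 XOR 1) XOR (0 OR 1)) IMPLIES (1 IMPLIES (1 IMPLIES 1))) -> 1
  row 28 [11100]: (((1 XOR 0) XOR (1 OR 0)) IMPLIES (0 IMPLIES (0 IMPLIES 1))) -> 1
  row 29 [11101]: (((1 XOR 0) XOR (1 OR 0)) IMPLIES (0 IMPLIES (1 IMPLIES 1))) -> 1
  row 30 [11110]: (((1 XOR 1) XOR (1 OR 1)) IMPLIES (1 IMPLIES (0 IMPLIES 1))) -> 1
  row 31 [11111]: (((1 XOR 1) XOR (1 OR 1)) IMPLIES (1 IMPLIES (1 IMPLIES 1))) -> 1
Full result column, 4 rows per line (a,b,c fixed per line; d,e runs 00..11 left to right):
  rows 0-3 [a,b,c=000]: 1111  = hex F
  rows 4-7 [a,b,c=001]: 1111  = hex F
  rows 8-11 [a,b,c=010]: 1111  = hex F
  rows 12-15 [a,b,c=011]: 1111  = hex F
  rows 16-19 [a,b,c=100]: 1111  = hex F
  rows 20-23 [a,b,c=101]: 1111  = hex F
  rows 24-27 [a,b,c=110]: 1111  = hex F
  rows 28-31 [a,b,c=111]: 1111  = hex F
Output column (row 0 .. row 31) = 11111111111111111111111111111111
Output column grouped in 4s = 1111 1111 1111 1111 1111 1111 1111 1111 = 0xFFFFFFFF
Convert to decimal digit by digit (value = value*16 + digit):
  F -> 15
  15*16 + 15 (F) = 255
  255*16 + 15 (F) = 4095
  4095*16 + 15 (F) = 65535
  65535*16 + 15 (F) = 1048575
  1048575*16 + 15 (F) = 16777215
  16777215*16 + 15 (F) = 268435455
  268435455*16 + 15 (F) = 4294967295
Decimal = 4294967295

4294967295


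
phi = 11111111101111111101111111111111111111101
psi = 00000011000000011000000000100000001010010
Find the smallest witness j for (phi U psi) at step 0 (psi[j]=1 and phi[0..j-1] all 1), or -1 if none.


(phi U psi) at 0: need smallest j with psi[j]=1 and phi[i]=1 for all i in [0,j).
Scan from step 0:
  step 0: phi=1, psi=0 -> continue
  step 1: phi=1, psi=0 -> continue
  step 2: phi=1, psi=0 -> continue
  step 3: phi=1, psi=0 -> continue
  step 6: psi=1 and phi held for [0,6) -> witness found
Witness step = 6

6


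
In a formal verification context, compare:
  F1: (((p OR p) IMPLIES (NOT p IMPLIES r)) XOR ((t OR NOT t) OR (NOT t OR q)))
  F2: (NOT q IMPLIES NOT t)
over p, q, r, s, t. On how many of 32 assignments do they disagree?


F1 = (((p OR p) IMPLIES (NOT p IMPLIES r)) XOR ((t OR NOT t) OR (NOT t OR q)))
F2 = (NOT q IMPLIES NOT t)
Evaluate both on each of 32 rows (bits = p,q,r,s,t):
  row 0 [00000]: F1=0 F2=1 (differ) -> 1
  row 1 [00001]: F1=0 F2=0 -> 0
  row 2 [00010]: F1=0 F2=1 (differ) -> 1
  row 3 [00011]: F1=0 F2=0 -> 0
  row 4 [00100]: F1=0 F2=1 (differ) -> 1
  row 5 [00101]: F1=0 F2=0 -> 0
  row 6 [00110]: F1=0 F2=1 (differ) -> 1
  row 7 [00111]: F1=0 F2=0 -> 0
  row 8 [01000]: F1=0 F2=1 (differ) -> 1
  row 9 [01001]: F1=0 F2=1 (differ) -> 1
  row 10 [01010]: F1=0 F2=1 (differ) -> 1
  row 11 [01011]: F1=0 F2=1 (differ) -> 1
  row 12 [01100]: F1=0 F2=1 (differ) -> 1
  row 13 [01101]: F1=0 F2=1 (differ) -> 1
  row 14 [01110]: F1=0 F2=1 (differ) -> 1
  row 15 [01111]: F1=0 F2=1 (differ) -> 1
  row 16 [10000]: F1=0 F2=1 (differ) -> 1
  row 17 [10001]: F1=0 F2=0 -> 0
  row 18 [10010]: F1=0 F2=1 (differ) -> 1
  row 19 [10011]: F1=0 F2=0 -> 0
  row 20 [10100]: F1=0 F2=1 (differ) -> 1
  row 21 [10101]: F1=0 F2=0 -> 0
  row 22 [10110]: F1=0 F2=1 (differ) -> 1
  row 23 [10111]: F1=0 F2=0 -> 0
  row 24 [11000]: F1=0 F2=1 (differ) -> 1
  row 25 [11001]: F1=0 F2=1 (differ) -> 1
  row 26 [11010]: F1=0 F2=1 (differ) -> 1
  row 27 [11011]: F1=0 F2=1 (differ) -> 1
  row 28 [11100]: F1=0 F2=1 (differ) -> 1
  row 29 [11101]: F1=0 F2=1 (differ) -> 1
  row 30 [11110]: F1=0 F2=1 (differ) -> 1
  row 31 [11111]: F1=0 F2=1 (differ) -> 1
Full result column, 8 rows per line (p,q fixed per line; r,s,t runs 000..111 left to right):
  rows 0-7 [p,q=00]: 10101010  (ones: 4)
  rows 8-15 [p,q=01]: 11111111  (ones: 8)
  rows 16-23 [p,q=10]: 10101010  (ones: 4)
  rows 24-31 [p,q=11]: 11111111  (ones: 8)
Disagreements = 4+8+4+8 = 24

24


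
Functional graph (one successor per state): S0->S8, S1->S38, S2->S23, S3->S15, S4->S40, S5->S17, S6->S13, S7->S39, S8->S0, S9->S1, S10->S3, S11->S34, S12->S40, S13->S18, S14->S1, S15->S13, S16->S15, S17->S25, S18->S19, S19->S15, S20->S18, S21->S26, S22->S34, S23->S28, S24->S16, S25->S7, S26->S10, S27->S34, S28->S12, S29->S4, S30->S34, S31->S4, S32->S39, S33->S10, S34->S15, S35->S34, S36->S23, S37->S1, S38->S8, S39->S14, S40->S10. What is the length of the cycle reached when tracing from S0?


Trace from S0 until a state repeats:
  S0 -> S8 -> S0
S0 first seen at step 0, revisited at step 2.
Cycle length = 2 - 0 = 2

2


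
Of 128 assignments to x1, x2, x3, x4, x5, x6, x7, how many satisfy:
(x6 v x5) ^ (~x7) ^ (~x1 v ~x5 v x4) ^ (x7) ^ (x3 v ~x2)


CNF with 5 clauses over 7 vars (128 assignments).
An assignment satisfies CNF iff every clause has >=1 true literal.
Check each row (bits = x1,x2,x3,x4,x5,x6,x7; clause T/F shown):
  row 0 [0000000]: clauses=FTTFT -> 0
  row 1 [0000001]: clauses=FFTTT -> 0
  row 2 [0000010]: clauses=TTTFT -> 0
  row 3 [0000011]: clauses=TFTTT -> 0
  row 4 [0000100]: clauses=TTTFT -> 0
  (every remaining row is evaluated the same way; all 128 results are listed next)
Full result column, 8 rows per line (x1,x2,x3,x4 fixed per line; x5,x6,x7 runs 000..111 left to right):
  rows 0-7 [x1,x2,x3,x4=0000]: 00000000  (ones: 0)
  rows 8-15 [x1,x2,x3,x4=0001]: 00000000  (ones: 0)
  rows 16-23 [x1,x2,x3,x4=0010]: 00000000  (ones: 0)
  rows 24-31 [x1,x2,x3,x4=0011]: 00000000  (ones: 0)
  rows 32-39 [x1,x2,x3,x4=0100]: 00000000  (ones: 0)
  rows 40-47 [x1,x2,x3,x4=0101]: 00000000  (ones: 0)
  rows 48-55 [x1,x2,x3,x4=0110]: 00000000  (ones: 0)
  rows 56-63 [x1,x2,x3,x4=0111]: 00000000  (ones: 0)
  rows 64-71 [x1,x2,x3,x4=1000]: 00000000  (ones: 0)
  rows 72-79 [x1,x2,x3,x4=1001]: 00000000  (ones: 0)
  rows 80-87 [x1,x2,x3,x4=1010]: 00000000  (ones: 0)
  rows 88-95 [x1,x2,x3,x4=1011]: 00000000  (ones: 0)
  rows 96-103 [x1,x2,x3,x4=1100]: 00000000  (ones: 0)
  rows 104-111 [x1,x2,x3,x4=1101]: 00000000  (ones: 0)
  rows 112-119 [x1,x2,x3,x4=1110]: 00000000  (ones: 0)
  rows 120-127 [x1,x2,x3,x4=1111]: 00000000  (ones: 0)
Satisfying assignments = 0+0+0+0+0+0+0+0+0+0+0+0+0+0+0+0 = 0

0


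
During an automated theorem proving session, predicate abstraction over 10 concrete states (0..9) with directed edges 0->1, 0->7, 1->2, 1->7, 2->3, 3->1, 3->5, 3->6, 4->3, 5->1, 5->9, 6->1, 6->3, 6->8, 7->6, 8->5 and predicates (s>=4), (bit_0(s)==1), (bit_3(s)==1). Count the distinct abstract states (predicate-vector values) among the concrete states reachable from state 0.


BFS from 0:
Concrete reachable: {0, 1, 2, 3, 5, 6, 7, 8, 9}
Abstract via predicates (s>=4), (bit_0(s)==1), (bit_3(s)==1):
  (0,0,0) <- {0, 2}
  (0,1,0) <- {1, 3}
  (1,0,0) <- {6}
  (1,0,1) <- {8}
  (1,1,0) <- {5, 7}
  (1,1,1) <- {9}
Distinct abstract states = 6

6


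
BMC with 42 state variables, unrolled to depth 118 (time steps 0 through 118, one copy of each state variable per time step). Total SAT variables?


BMC unrolls to depth k, creating one copy of each state var for steps 0..k.
Step count = 118 + 1 = 119 (steps 0 through 118)
Vars per step = 42
Total = 42 * 119 = 4998

4998


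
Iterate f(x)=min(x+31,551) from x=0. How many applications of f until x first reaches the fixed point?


Step 1: x=0, cap=551, increment=31
Step 2: x grows by 31 each step until capped at 551; fixed point is x=551
Step 3: iterations = ceil(551/31) = 18

18


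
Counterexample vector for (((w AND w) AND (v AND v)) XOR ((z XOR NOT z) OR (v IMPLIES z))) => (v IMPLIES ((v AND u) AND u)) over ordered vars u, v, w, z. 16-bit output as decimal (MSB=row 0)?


F1 = (((w AND w) AND (v AND v)) XOR ((z XOR NOT z) OR (v IMPLIES z)))
F2 = (v IMPLIES ((v AND u) AND u))
Counterexample to F1=>F2 is where F1=1 and F2=0.
Evaluate each row (bits = u,v,w,z, MSB first):
  row 0 [0000]: F1=1 F2=1 -> F1&~F2 -> 0
  row 1 [0001]: F1=1 F2=1 -> F1&~F2 -> 0
  row 2 [0010]: F1=1 F2=1 -> F1&~F2 -> 0
  row 3 [0011]: F1=1 F2=1 -> F1&~F2 -> 0
  row 4 [0100]: F1=1 F2=0 -> F1&~F2 -> 1
  row 5 [0101]: F1=1 F2=0 -> F1&~F2 -> 1
  row 6 [0110]: F1=0 F2=0 -> F1&~F2 -> 0
  row 7 [0111]: F1=0 F2=0 -> F1&~F2 -> 0
  row 8 [1000]: F1=1 F2=1 -> F1&~F2 -> 0
  row 9 [1001]: F1=1 F2=1 -> F1&~F2 -> 0
  row 10 [1010]: F1=1 F2=1 -> F1&~F2 -> 0
  row 11 [1011]: F1=1 F2=1 -> F1&~F2 -> 0
  row 12 [1100]: F1=1 F2=1 -> F1&~F2 -> 0
  row 13 [1101]: F1=1 F2=1 -> F1&~F2 -> 0
  row 14 [1110]: F1=0 F2=1 -> F1&~F2 -> 0
  row 15 [1111]: F1=0 F2=1 -> F1&~F2 -> 0
Full result column, 4 rows per line (u,v fixed per line; w,z runs 00..11 left to right):
  rows 0-3 [u,v=00]: 0000  = hex 0
  rows 4-7 [u,v=01]: 1100  = hex C
  rows 8-11 [u,v=10]: 0000  = hex 0
  rows 12-15 [u,v=11]: 0000  = hex 0
Counterexample vector (row 0 .. row 15) = 0000110000000000
Output column grouped in 4s = 0000 1100 0000 0000 = 0x0C00
Convert to decimal digit by digit (value = value*16 + digit):
  0 -> 0
  0*16 + 12 (C) = 12
  12*16 + 0 = 192
  192*16 + 0 = 3072
Decimal = 3072

3072


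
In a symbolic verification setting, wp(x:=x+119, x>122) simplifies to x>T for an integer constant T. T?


Formula: wp(x:=E, P) = P[E/x] (substitute E for x in postcondition)
Step 1: Postcondition: x>122
Step 2: Substitute x+119 for x: x+119>122
Step 3: Solve for x: x > 122-119 = 3

3


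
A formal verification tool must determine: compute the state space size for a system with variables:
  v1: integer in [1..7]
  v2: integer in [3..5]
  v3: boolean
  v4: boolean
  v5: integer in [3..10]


State space = product of domain sizes of all variables.
Domain sizes:
  v1 (integer in [1..7]): 7
  v2 (integer in [3..5]): 3
  v3 (boolean): 2
  v4 (boolean): 2
  v5 (integer in [3..10]): 8
Product = 7 * 3 * 2 * 2 * 8 = 672

672


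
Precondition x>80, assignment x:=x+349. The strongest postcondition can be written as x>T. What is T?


Formula: sp(P, x:=E) = exists old_x. (x = E[old_x/x]) AND P[old_x/x] (old_x is the value of x before the assignment; eliminate old_x by solving x = E[old_x/x] for old_x)
Step 1: Precondition P: x>80, i.e. old_x > 80
Step 2: Assignment gives x = old_x + 349, so old_x = x - 349
Step 3: Substitute into P: x - 349 > 80
Step 4: Simplify: x > 80+349 = 429

429


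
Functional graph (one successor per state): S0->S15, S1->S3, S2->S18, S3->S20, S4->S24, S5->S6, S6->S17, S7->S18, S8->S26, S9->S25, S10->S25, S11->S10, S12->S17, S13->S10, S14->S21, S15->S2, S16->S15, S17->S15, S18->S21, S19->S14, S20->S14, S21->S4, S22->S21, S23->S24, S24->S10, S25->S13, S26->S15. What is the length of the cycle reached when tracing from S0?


Trace from S0 until a state repeats:
  S0 -> S15 -> S2 -> S18 -> S21 -> S4 -> S24 -> S10 -> S25 -> S13 -> S10
S10 first seen at step 7, revisited at step 10.
Cycle length = 10 - 7 = 3

3


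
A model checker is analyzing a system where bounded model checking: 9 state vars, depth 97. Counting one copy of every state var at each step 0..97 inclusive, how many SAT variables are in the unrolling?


BMC unrolls to depth k, creating one copy of each state var for steps 0..k.
Step count = 97 + 1 = 98 (steps 0 through 97)
Vars per step = 9
Total = 9 * 98 = 882

882


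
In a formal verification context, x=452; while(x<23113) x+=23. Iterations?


Step 1: x goes from 452 toward 23113 by 23; the body runs while x<23113, so iterations = ceil((bound-start)/step)
Step 2: Distance=22661
Step 3: ceil(22661/23)=986

986


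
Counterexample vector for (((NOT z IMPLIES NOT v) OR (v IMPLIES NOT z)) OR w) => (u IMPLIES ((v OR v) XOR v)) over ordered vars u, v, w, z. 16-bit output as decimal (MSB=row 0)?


F1 = (((NOT z IMPLIES NOT v) OR (v IMPLIES NOT z)) OR w)
F2 = (u IMPLIES ((v OR v) XOR v))
Counterexample to F1=>F2 is where F1=1 and F2=0.
Evaluate each row (bits = u,v,w,z, MSB first):
  row 0 [0000]: F1=1 F2=1 -> F1&~F2 -> 0
  row 1 [0001]: F1=1 F2=1 -> F1&~F2 -> 0
  row 2 [0010]: F1=1 F2=1 -> F1&~F2 -> 0
  row 3 [0011]: F1=1 F2=1 -> F1&~F2 -> 0
  row 4 [0100]: F1=1 F2=1 -> F1&~F2 -> 0
  row 5 [0101]: F1=1 F2=1 -> F1&~F2 -> 0
  row 6 [0110]: F1=1 F2=1 -> F1&~F2 -> 0
  row 7 [0111]: F1=1 F2=1 -> F1&~F2 -> 0
  row 8 [1000]: F1=1 F2=0 -> F1&~F2 -> 1
  row 9 [1001]: F1=1 F2=0 -> F1&~F2 -> 1
  row 10 [1010]: F1=1 F2=0 -> F1&~F2 -> 1
  row 11 [1011]: F1=1 F2=0 -> F1&~F2 -> 1
  row 12 [1100]: F1=1 F2=0 -> F1&~F2 -> 1
  row 13 [1101]: F1=1 F2=0 -> F1&~F2 -> 1
  row 14 [1110]: F1=1 F2=0 -> F1&~F2 -> 1
  row 15 [1111]: F1=1 F2=0 -> F1&~F2 -> 1
Full result column, 4 rows per line (u,v fixed per line; w,z runs 00..11 left to right):
  rows 0-3 [u,v=00]: 0000  = hex 0
  rows 4-7 [u,v=01]: 0000  = hex 0
  rows 8-11 [u,v=10]: 1111  = hex F
  rows 12-15 [u,v=11]: 1111  = hex F
Counterexample vector (row 0 .. row 15) = 0000000011111111
Output column grouped in 4s = 0000 0000 1111 1111 = 0x00FF
Convert to decimal digit by digit (value = value*16 + digit):
  0 -> 0
  0*16 + 0 = 0
  0*16 + 15 (F) = 15
  15*16 + 15 (F) = 255
Decimal = 255

255
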